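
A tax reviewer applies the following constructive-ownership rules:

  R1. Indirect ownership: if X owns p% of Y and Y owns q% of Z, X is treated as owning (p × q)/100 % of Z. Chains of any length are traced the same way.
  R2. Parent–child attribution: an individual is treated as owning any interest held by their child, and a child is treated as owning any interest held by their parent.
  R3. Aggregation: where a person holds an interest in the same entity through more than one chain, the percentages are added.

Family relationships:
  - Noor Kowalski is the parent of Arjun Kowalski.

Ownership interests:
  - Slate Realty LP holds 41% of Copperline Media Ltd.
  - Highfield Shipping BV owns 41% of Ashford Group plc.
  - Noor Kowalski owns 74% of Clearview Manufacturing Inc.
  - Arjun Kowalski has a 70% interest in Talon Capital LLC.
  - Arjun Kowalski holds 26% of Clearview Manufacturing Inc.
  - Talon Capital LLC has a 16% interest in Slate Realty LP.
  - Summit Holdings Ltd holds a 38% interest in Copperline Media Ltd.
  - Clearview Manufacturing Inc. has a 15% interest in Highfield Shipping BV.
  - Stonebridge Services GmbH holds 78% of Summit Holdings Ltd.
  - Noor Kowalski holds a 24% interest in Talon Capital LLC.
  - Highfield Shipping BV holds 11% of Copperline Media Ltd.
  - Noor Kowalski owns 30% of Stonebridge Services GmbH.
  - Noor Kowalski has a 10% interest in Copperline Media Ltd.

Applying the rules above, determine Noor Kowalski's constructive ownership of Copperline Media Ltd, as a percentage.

26.7084%

By parent–child attribution (R2), Noor Kowalski is treated as also owning Arjun Kowalski's interest in Clearview Manufacturing Inc, giving 74% + 26% = 100%.
By parent–child attribution (R2), Noor Kowalski is treated as also owning Arjun Kowalski's interest in Talon Capital LLC, giving 24% + 70% = 94%.
Chain via Clearview Manufacturing Inc. → Highfield Shipping BV (R1): 100% × 15% × 11% = 1.65% of Copperline Media Ltd.
Chain via Stonebridge Services GmbH → Summit Holdings Ltd (R1): 30% × 78% × 38% = 8.892% of Copperline Media Ltd.
Chain via Talon Capital LLC → Slate Realty LP (R1): 94% × 16% × 41% = 6.1664% of Copperline Media Ltd.
Direct interest in Copperline Media Ltd: 10%.
Aggregating (R3): 1.65% + 8.892% + 6.1664% + 10% = 26.7084%.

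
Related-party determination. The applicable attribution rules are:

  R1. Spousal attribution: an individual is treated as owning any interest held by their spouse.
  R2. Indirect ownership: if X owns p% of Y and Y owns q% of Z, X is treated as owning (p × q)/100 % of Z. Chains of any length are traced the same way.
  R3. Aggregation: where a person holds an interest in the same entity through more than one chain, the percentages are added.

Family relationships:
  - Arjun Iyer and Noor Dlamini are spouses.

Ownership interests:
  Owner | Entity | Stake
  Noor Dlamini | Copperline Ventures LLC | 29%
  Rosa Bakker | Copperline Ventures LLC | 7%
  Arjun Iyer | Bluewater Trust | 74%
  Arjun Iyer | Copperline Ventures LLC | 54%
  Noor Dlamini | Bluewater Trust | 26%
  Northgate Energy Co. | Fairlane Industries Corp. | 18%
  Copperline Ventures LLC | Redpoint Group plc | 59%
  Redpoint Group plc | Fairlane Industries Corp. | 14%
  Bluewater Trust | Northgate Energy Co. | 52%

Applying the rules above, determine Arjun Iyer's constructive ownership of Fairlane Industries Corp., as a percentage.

By spousal attribution (R1), Arjun Iyer is treated as also owning Noor Dlamini's interest in Bluewater Trust, giving 74% + 26% = 100%.
By spousal attribution (R1), Arjun Iyer is treated as also owning Noor Dlamini's interest in Copperline Ventures LLC, giving 54% + 29% = 83%.
Chain via Bluewater Trust → Northgate Energy Co. (R2): 100% × 52% × 18% = 9.36% of Fairlane Industries Corp.
Chain via Copperline Ventures LLC → Redpoint Group plc (R2): 83% × 59% × 14% = 6.8558% of Fairlane Industries Corp.
Aggregating (R3): 9.36% + 6.8558% = 16.2158%.

16.2158%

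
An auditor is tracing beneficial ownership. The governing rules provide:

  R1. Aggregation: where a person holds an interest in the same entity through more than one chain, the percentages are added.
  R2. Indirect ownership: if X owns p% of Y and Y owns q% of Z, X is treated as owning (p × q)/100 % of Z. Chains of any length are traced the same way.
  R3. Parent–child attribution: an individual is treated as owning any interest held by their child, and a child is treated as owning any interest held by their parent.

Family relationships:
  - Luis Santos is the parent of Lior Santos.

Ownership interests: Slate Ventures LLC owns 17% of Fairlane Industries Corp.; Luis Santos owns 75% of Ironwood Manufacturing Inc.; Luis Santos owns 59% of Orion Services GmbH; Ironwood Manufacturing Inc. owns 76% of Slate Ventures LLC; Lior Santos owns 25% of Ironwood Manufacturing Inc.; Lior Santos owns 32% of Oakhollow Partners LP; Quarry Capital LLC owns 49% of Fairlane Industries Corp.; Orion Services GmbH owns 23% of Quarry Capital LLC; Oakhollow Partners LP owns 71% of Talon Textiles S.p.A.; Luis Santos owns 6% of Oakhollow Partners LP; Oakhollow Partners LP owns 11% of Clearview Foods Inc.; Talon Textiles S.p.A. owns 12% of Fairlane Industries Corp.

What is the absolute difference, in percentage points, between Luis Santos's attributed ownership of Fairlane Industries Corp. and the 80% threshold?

By parent–child attribution (R3), Luis Santos is treated as also owning Lior Santos's interest in Ironwood Manufacturing Inc, giving 75% + 25% = 100%.
By parent–child attribution (R3), Luis Santos is treated as also owning Lior Santos's interest in Oakhollow Partners LP, giving 6% + 32% = 38%.
Chain via Ironwood Manufacturing Inc. → Slate Ventures LLC (R2): 100% × 76% × 17% = 12.92% of Fairlane Industries Corp.
Chain via Oakhollow Partners LP → Talon Textiles S.p.A. (R2): 38% × 71% × 12% = 3.2376% of Fairlane Industries Corp.
Chain via Orion Services GmbH → Quarry Capital LLC (R2): 59% × 23% × 49% = 6.6493% of Fairlane Industries Corp.
Aggregating (R1): 12.92% + 3.2376% + 6.6493% = 22.8069%.
22.8069% falls short of the 80% threshold by 57.1931 percentage points.

57.1931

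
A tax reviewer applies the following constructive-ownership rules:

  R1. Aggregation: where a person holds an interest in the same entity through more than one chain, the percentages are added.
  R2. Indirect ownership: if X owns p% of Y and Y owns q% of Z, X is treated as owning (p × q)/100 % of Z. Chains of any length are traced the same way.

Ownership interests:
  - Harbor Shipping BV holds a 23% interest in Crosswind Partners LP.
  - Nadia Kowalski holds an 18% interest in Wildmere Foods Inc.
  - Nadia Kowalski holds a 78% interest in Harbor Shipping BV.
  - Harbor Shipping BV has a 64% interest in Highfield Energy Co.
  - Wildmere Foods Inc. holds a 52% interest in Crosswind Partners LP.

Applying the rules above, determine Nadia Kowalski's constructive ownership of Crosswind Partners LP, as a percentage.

27.3%

Chain via Harbor Shipping BV (R2): 78% × 23% = 17.94% of Crosswind Partners LP.
Chain via Wildmere Foods Inc. (R2): 18% × 52% = 9.36% of Crosswind Partners LP.
Aggregating (R1): 17.94% + 9.36% = 27.3%.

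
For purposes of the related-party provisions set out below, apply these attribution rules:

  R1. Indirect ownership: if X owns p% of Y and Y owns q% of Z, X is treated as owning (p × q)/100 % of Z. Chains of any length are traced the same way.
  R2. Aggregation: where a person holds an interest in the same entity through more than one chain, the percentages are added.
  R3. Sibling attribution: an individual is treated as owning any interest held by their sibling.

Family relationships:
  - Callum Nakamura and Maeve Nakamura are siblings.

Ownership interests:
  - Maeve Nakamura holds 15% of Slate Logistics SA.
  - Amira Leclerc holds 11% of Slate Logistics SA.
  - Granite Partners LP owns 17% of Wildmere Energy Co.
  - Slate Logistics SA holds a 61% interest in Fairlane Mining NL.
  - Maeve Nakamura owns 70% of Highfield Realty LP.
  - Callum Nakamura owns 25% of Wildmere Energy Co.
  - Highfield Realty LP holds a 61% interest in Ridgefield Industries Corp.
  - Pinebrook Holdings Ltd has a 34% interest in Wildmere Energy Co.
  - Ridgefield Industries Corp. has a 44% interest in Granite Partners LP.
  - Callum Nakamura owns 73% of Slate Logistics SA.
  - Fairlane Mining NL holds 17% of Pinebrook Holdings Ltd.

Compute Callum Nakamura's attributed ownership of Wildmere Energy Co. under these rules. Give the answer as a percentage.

31.296664%

By sibling attribution (R3), Callum Nakamura is treated as also owning Maeve Nakamura's interest in Slate Logistics SA, giving 73% + 15% = 88%.
By sibling attribution (R3), Callum Nakamura is treated as owning Maeve Nakamura's 70% interest in Highfield Realty LP.
Chain via Slate Logistics SA → Fairlane Mining NL → Pinebrook Holdings Ltd (R1): 88% × 61% × 17% × 34% = 3.102704% of Wildmere Energy Co.
Direct interest in Wildmere Energy Co: 25%.
Chain via Highfield Realty LP → Ridgefield Industries Corp. → Granite Partners LP (R1): 70% × 61% × 44% × 17% = 3.19396% of Wildmere Energy Co.
Aggregating (R2): 3.102704% + 25% + 3.19396% = 31.296664%.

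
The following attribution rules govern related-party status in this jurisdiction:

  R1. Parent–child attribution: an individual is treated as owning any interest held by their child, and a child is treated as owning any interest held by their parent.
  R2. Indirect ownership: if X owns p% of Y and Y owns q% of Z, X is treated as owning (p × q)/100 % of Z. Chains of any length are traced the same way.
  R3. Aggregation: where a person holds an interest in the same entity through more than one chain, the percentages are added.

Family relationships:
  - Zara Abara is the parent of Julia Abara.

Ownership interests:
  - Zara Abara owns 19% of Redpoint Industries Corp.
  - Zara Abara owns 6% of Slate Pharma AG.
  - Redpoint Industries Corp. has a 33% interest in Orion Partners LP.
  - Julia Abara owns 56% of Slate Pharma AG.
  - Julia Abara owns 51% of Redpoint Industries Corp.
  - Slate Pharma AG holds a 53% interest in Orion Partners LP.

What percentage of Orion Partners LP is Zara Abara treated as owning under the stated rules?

55.96%

By parent–child attribution (R1), Zara Abara is treated as also owning Julia Abara's interest in Redpoint Industries Corp, giving 19% + 51% = 70%.
By parent–child attribution (R1), Zara Abara is treated as also owning Julia Abara's interest in Slate Pharma AG, giving 6% + 56% = 62%.
Chain via Redpoint Industries Corp. (R2): 70% × 33% = 23.1% of Orion Partners LP.
Chain via Slate Pharma AG (R2): 62% × 53% = 32.86% of Orion Partners LP.
Aggregating (R3): 23.1% + 32.86% = 55.96%.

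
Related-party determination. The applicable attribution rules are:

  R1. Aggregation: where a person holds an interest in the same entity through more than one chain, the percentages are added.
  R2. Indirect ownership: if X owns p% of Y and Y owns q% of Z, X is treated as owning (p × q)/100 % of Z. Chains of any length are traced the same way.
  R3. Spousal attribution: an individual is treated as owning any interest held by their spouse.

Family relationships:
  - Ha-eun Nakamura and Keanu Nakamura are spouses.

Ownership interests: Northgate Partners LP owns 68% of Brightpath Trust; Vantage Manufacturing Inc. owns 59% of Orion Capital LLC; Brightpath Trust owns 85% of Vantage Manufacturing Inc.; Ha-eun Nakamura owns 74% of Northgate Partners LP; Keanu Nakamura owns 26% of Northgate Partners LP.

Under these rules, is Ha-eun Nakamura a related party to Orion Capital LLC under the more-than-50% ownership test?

No

By spousal attribution (R3), Ha-eun Nakamura is treated as also owning Keanu Nakamura's interest in Northgate Partners LP, giving 74% + 26% = 100%.
Chain via Northgate Partners LP → Brightpath Trust → Vantage Manufacturing Inc. (R2): 100% × 68% × 85% × 59% = 34.102% of Orion Capital LLC.
34.102% does not exceed the 50% threshold, so Ha-eun is not a related party to Orion Capital LLC.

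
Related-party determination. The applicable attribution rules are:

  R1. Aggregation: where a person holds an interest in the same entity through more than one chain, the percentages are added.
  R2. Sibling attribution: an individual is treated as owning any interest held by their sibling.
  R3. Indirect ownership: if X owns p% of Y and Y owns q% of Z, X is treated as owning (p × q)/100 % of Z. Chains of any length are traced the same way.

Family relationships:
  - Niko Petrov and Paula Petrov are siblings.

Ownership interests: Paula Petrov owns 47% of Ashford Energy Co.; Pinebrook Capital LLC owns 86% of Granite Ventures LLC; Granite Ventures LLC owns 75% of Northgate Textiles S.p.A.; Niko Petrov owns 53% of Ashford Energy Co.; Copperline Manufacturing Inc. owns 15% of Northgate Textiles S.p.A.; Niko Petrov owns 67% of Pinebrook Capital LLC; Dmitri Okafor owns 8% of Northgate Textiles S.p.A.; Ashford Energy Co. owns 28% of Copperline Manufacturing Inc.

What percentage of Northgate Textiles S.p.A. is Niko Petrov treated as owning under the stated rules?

By sibling attribution (R2), Niko Petrov is treated as also owning Paula Petrov's interest in Ashford Energy Co, giving 53% + 47% = 100%.
Chain via Pinebrook Capital LLC → Granite Ventures LLC (R3): 67% × 86% × 75% = 43.215% of Northgate Textiles S.p.A.
Chain via Ashford Energy Co. → Copperline Manufacturing Inc. (R3): 100% × 28% × 15% = 4.2% of Northgate Textiles S.p.A.
Aggregating (R1): 43.215% + 4.2% = 47.415%.

47.415%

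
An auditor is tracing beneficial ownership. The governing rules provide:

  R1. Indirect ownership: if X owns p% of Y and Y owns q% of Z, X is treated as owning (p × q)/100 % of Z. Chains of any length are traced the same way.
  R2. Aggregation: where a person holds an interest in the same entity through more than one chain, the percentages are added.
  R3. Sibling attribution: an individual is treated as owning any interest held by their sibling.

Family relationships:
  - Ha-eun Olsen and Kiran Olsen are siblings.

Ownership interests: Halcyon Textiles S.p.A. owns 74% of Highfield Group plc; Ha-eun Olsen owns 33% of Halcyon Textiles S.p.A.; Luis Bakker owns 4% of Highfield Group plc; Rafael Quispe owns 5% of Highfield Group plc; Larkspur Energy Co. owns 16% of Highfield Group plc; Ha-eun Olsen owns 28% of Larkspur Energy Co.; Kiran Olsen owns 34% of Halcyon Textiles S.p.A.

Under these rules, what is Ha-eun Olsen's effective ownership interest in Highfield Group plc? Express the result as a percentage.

By sibling attribution (R3), Ha-eun Olsen is treated as also owning Kiran Olsen's interest in Halcyon Textiles S.p.A, giving 33% + 34% = 67%.
Chain via Halcyon Textiles S.p.A. (R1): 67% × 74% = 49.58% of Highfield Group plc.
Chain via Larkspur Energy Co. (R1): 28% × 16% = 4.48% of Highfield Group plc.
Aggregating (R2): 49.58% + 4.48% = 54.06%.

54.06%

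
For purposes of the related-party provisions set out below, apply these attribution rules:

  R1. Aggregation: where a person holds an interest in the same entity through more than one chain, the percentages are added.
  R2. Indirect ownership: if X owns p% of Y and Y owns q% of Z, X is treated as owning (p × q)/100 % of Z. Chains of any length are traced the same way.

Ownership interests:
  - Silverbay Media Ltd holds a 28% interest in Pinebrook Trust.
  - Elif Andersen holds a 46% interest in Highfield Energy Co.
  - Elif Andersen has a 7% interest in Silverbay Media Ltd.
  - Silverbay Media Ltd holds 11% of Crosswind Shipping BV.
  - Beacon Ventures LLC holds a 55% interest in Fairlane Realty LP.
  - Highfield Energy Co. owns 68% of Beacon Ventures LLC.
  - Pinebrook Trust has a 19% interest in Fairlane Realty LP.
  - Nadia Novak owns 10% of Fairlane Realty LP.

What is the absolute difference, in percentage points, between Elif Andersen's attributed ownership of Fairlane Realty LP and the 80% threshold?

62.4236

Chain via Silverbay Media Ltd → Pinebrook Trust (R2): 7% × 28% × 19% = 0.3724% of Fairlane Realty LP.
Chain via Highfield Energy Co. → Beacon Ventures LLC (R2): 46% × 68% × 55% = 17.204% of Fairlane Realty LP.
Aggregating (R1): 0.3724% + 17.204% = 17.5764%.
17.5764% falls short of the 80% threshold by 62.4236 percentage points.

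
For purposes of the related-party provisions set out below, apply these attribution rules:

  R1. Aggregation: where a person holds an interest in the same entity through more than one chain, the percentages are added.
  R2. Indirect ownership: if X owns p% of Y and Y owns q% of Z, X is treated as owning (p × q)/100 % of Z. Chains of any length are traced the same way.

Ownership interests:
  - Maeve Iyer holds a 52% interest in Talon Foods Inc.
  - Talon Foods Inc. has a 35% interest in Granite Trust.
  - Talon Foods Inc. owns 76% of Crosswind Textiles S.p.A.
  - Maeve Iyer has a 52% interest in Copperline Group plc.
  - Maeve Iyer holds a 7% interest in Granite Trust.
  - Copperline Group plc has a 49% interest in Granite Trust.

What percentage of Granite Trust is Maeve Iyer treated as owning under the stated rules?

50.68%

Chain via Talon Foods Inc. (R2): 52% × 35% = 18.2% of Granite Trust.
Chain via Copperline Group plc (R2): 52% × 49% = 25.48% of Granite Trust.
Direct interest in Granite Trust: 7%.
Aggregating (R1): 18.2% + 25.48% + 7% = 50.68%.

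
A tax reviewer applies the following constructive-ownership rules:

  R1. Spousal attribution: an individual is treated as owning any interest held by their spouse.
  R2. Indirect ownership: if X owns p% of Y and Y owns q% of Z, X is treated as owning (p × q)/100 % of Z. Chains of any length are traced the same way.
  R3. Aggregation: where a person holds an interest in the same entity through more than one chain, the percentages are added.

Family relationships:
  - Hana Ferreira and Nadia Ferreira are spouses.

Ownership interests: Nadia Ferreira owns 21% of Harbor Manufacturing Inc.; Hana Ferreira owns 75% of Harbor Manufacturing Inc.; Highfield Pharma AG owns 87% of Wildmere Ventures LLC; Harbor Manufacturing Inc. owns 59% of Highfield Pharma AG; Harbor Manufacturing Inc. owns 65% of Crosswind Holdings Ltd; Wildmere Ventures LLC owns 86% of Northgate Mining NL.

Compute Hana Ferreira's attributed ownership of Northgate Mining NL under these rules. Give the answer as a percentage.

42.378048%

By spousal attribution (R1), Hana Ferreira is treated as also owning Nadia Ferreira's interest in Harbor Manufacturing Inc, giving 75% + 21% = 96%.
Chain via Harbor Manufacturing Inc. → Highfield Pharma AG → Wildmere Ventures LLC (R2): 96% × 59% × 87% × 86% = 42.378048% of Northgate Mining NL.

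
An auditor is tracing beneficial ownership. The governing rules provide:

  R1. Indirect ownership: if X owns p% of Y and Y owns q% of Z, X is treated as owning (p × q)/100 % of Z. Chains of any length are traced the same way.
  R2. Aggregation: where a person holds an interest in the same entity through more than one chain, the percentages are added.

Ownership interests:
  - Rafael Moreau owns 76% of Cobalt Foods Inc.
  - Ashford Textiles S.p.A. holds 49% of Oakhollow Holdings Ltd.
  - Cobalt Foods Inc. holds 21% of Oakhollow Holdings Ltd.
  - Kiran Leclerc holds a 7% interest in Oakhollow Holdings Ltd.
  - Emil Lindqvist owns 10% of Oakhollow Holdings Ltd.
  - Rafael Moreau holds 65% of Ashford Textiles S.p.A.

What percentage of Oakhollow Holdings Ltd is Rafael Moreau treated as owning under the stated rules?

Chain via Cobalt Foods Inc. (R1): 76% × 21% = 15.96% of Oakhollow Holdings Ltd.
Chain via Ashford Textiles S.p.A. (R1): 65% × 49% = 31.85% of Oakhollow Holdings Ltd.
Aggregating (R2): 15.96% + 31.85% = 47.81%.

47.81%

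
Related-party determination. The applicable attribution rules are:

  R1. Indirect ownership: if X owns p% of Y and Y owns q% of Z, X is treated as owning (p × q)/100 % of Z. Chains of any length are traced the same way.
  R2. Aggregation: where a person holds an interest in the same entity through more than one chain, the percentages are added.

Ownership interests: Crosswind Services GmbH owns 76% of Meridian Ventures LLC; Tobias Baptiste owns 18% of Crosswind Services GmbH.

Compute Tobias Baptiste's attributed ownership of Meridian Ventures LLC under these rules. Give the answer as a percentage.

13.68%

Chain via Crosswind Services GmbH (R1): 18% × 76% = 13.68% of Meridian Ventures LLC.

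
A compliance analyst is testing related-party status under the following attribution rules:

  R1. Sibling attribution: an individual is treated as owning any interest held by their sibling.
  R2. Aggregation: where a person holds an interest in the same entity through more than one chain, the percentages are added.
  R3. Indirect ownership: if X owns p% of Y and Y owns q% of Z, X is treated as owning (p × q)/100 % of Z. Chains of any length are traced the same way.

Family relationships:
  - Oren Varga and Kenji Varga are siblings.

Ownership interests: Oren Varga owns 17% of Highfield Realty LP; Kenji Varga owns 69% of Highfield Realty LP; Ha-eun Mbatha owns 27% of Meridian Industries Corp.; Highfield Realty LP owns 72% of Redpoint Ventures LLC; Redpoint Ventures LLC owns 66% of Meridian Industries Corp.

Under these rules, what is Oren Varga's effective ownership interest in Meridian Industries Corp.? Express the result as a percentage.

By sibling attribution (R1), Oren Varga is treated as also owning Kenji Varga's interest in Highfield Realty LP, giving 17% + 69% = 86%.
Chain via Highfield Realty LP → Redpoint Ventures LLC (R3): 86% × 72% × 66% = 40.8672% of Meridian Industries Corp.

40.8672%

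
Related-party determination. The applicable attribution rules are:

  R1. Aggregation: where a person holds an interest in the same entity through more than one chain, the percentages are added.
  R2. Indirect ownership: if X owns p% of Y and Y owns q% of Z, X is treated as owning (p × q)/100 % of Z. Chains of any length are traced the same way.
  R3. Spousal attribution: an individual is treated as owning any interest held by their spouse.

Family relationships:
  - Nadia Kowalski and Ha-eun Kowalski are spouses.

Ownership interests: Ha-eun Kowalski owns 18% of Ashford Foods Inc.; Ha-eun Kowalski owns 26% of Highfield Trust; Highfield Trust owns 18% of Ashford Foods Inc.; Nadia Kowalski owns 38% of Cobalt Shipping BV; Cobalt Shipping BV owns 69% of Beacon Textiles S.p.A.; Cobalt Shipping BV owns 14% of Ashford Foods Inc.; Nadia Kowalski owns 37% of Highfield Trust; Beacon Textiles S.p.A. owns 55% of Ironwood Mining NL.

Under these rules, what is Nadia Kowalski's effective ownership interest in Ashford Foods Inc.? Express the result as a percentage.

By spousal attribution (R3), Nadia Kowalski is treated as also owning Ha-eun Kowalski's interest in Highfield Trust, giving 37% + 26% = 63%.
By spousal attribution (R3), Nadia Kowalski is treated as owning Ha-eun Kowalski's 18% interest in Ashford Foods Inc.
Chain via Cobalt Shipping BV (R2): 38% × 14% = 5.32% of Ashford Foods Inc.
Chain via Highfield Trust (R2): 63% × 18% = 11.34% of Ashford Foods Inc.
Direct interest in Ashford Foods Inc: 18%.
Aggregating (R1): 5.32% + 11.34% + 18% = 34.66%.

34.66%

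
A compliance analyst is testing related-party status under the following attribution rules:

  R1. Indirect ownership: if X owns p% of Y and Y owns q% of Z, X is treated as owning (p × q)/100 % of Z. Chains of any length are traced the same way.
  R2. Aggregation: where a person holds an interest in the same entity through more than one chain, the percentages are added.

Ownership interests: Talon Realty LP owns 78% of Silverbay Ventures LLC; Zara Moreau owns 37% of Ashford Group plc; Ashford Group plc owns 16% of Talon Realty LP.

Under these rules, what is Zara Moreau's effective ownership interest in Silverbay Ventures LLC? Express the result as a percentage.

4.6176%

Chain via Ashford Group plc → Talon Realty LP (R1): 37% × 16% × 78% = 4.6176% of Silverbay Ventures LLC.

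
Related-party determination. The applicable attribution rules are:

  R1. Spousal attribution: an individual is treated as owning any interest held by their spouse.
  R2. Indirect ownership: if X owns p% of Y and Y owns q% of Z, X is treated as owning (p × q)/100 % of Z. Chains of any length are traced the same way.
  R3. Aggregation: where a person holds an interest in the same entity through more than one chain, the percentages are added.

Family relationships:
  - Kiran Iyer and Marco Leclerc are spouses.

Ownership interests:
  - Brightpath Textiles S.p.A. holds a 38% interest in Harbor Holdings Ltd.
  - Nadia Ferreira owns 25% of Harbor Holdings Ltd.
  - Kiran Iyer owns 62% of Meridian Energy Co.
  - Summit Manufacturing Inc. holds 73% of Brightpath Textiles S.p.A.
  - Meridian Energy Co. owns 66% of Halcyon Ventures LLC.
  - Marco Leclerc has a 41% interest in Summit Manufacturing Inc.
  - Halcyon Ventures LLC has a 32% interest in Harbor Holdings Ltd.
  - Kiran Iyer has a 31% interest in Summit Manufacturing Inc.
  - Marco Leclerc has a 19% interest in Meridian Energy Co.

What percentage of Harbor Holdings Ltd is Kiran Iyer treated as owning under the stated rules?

By spousal attribution (R1), Kiran Iyer is treated as also owning Marco Leclerc's interest in Meridian Energy Co, giving 62% + 19% = 81%.
By spousal attribution (R1), Kiran Iyer is treated as also owning Marco Leclerc's interest in Summit Manufacturing Inc, giving 31% + 41% = 72%.
Chain via Meridian Energy Co. → Halcyon Ventures LLC (R2): 81% × 66% × 32% = 17.1072% of Harbor Holdings Ltd.
Chain via Summit Manufacturing Inc. → Brightpath Textiles S.p.A. (R2): 72% × 73% × 38% = 19.9728% of Harbor Holdings Ltd.
Aggregating (R3): 17.1072% + 19.9728% = 37.08%.

37.08%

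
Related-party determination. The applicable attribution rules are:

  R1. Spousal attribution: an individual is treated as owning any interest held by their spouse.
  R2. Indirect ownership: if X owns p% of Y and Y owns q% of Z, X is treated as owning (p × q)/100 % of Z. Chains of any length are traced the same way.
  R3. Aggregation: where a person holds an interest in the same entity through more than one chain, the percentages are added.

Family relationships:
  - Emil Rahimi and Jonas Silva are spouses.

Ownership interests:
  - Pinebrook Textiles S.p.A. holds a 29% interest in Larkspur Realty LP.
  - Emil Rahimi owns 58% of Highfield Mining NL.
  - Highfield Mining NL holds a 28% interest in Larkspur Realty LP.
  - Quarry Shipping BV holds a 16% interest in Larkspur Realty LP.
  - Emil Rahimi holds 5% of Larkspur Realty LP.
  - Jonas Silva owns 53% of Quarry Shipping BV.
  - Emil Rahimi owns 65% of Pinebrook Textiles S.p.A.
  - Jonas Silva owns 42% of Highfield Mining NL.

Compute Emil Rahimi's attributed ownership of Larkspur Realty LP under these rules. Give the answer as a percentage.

60.33%

By spousal attribution (R1), Emil Rahimi is treated as also owning Jonas Silva's interest in Highfield Mining NL, giving 58% + 42% = 100%.
By spousal attribution (R1), Emil Rahimi is treated as owning Jonas Silva's 53% interest in Quarry Shipping BV.
Chain via Highfield Mining NL (R2): 100% × 28% = 28% of Larkspur Realty LP.
Chain via Pinebrook Textiles S.p.A. (R2): 65% × 29% = 18.85% of Larkspur Realty LP.
Direct interest in Larkspur Realty LP: 5%.
Chain via Quarry Shipping BV (R2): 53% × 16% = 8.48% of Larkspur Realty LP.
Aggregating (R3): 28% + 18.85% + 5% + 8.48% = 60.33%.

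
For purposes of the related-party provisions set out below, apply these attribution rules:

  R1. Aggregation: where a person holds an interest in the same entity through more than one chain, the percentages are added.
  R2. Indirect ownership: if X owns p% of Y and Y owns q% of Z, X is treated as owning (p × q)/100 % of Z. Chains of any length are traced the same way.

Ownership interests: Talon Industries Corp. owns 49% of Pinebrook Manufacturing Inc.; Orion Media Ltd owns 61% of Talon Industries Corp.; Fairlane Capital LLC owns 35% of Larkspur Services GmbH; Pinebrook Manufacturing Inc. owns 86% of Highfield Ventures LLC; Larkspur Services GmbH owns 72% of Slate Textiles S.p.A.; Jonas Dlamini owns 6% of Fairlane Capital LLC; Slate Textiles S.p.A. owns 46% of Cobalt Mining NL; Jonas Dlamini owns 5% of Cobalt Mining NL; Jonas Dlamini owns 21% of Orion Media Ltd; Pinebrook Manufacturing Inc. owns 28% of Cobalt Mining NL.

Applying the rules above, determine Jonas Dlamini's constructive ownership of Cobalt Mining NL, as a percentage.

Chain via Orion Media Ltd → Talon Industries Corp. → Pinebrook Manufacturing Inc. (R2): 21% × 61% × 49% × 28% = 1.757532% of Cobalt Mining NL.
Chain via Fairlane Capital LLC → Larkspur Services GmbH → Slate Textiles S.p.A. (R2): 6% × 35% × 72% × 46% = 0.69552% of Cobalt Mining NL.
Direct interest in Cobalt Mining NL: 5%.
Aggregating (R1): 1.757532% + 0.69552% + 5% = 7.453052%.

7.453052%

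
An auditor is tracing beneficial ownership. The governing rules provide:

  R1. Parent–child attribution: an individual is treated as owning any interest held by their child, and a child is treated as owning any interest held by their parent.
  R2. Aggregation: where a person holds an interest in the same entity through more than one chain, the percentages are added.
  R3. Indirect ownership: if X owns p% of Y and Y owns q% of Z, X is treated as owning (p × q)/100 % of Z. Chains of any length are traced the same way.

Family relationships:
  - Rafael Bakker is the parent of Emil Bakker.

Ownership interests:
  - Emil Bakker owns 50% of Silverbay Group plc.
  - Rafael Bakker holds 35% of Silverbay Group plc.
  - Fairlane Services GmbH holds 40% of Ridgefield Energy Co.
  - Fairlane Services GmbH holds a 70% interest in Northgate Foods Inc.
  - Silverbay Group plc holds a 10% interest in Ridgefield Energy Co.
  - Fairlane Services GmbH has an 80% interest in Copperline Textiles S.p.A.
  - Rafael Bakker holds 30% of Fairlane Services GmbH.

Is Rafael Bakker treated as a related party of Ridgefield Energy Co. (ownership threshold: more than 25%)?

No

By parent–child attribution (R1), Rafael Bakker is treated as also owning Emil Bakker's interest in Silverbay Group plc, giving 35% + 50% = 85%.
Chain via Fairlane Services GmbH (R3): 30% × 40% = 12% of Ridgefield Energy Co.
Chain via Silverbay Group plc (R3): 85% × 10% = 8.5% of Ridgefield Energy Co.
Aggregating (R2): 12% + 8.5% = 20.5%.
20.5% does not exceed the 25% threshold, so Rafael is not a related party to Ridgefield Energy Co.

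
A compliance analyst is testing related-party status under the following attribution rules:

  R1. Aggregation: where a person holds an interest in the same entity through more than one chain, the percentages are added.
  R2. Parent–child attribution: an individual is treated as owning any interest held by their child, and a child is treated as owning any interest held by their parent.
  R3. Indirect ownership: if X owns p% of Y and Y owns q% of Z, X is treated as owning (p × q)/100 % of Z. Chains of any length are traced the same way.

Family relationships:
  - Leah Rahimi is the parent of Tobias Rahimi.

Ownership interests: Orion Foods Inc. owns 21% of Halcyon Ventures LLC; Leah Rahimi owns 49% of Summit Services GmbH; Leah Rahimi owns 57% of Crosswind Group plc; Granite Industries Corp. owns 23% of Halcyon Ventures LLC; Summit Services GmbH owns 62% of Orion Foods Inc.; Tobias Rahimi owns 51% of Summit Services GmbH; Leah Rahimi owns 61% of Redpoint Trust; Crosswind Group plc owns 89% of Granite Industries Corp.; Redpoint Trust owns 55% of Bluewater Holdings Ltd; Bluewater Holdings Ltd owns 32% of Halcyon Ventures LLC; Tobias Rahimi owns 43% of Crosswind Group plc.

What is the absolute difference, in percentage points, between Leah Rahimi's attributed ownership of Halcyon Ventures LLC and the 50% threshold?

By parent–child attribution (R2), Leah Rahimi is treated as also owning Tobias Rahimi's interest in Summit Services GmbH, giving 49% + 51% = 100%.
By parent–child attribution (R2), Leah Rahimi is treated as also owning Tobias Rahimi's interest in Crosswind Group plc, giving 57% + 43% = 100%.
Chain via Summit Services GmbH → Orion Foods Inc. (R3): 100% × 62% × 21% = 13.02% of Halcyon Ventures LLC.
Chain via Redpoint Trust → Bluewater Holdings Ltd (R3): 61% × 55% × 32% = 10.736% of Halcyon Ventures LLC.
Chain via Crosswind Group plc → Granite Industries Corp. (R3): 100% × 89% × 23% = 20.47% of Halcyon Ventures LLC.
Aggregating (R1): 13.02% + 10.736% + 20.47% = 44.226%.
44.226% falls short of the 50% threshold by 5.774 percentage points.

5.774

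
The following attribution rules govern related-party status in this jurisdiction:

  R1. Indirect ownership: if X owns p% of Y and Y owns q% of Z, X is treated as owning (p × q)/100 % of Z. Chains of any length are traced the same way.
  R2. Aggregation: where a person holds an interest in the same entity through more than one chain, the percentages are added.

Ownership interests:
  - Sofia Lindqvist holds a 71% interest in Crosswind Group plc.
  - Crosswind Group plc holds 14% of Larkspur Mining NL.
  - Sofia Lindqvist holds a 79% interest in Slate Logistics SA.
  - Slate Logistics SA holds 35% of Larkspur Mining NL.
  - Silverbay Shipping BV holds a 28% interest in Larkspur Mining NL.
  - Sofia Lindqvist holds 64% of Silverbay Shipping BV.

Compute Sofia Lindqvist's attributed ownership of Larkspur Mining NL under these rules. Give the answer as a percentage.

Chain via Crosswind Group plc (R1): 71% × 14% = 9.94% of Larkspur Mining NL.
Chain via Silverbay Shipping BV (R1): 64% × 28% = 17.92% of Larkspur Mining NL.
Chain via Slate Logistics SA (R1): 79% × 35% = 27.65% of Larkspur Mining NL.
Aggregating (R2): 9.94% + 17.92% + 27.65% = 55.51%.

55.51%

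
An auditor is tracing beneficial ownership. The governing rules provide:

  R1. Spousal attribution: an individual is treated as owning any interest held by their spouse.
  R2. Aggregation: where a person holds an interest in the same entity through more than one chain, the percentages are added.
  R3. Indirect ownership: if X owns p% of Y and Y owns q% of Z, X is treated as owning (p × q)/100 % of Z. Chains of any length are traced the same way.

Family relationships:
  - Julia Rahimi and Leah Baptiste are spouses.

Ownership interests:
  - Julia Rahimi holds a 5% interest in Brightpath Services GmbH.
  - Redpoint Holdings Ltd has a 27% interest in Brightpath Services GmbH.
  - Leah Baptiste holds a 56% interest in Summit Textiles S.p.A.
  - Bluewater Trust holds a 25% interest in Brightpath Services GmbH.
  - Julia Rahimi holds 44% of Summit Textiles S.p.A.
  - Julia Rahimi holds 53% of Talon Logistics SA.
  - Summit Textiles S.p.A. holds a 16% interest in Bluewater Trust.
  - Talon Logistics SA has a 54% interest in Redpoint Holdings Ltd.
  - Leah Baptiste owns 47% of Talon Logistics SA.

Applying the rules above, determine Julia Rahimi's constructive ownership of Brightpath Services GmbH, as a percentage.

By spousal attribution (R1), Julia Rahimi is treated as also owning Leah Baptiste's interest in Summit Textiles S.p.A, giving 44% + 56% = 100%.
By spousal attribution (R1), Julia Rahimi is treated as also owning Leah Baptiste's interest in Talon Logistics SA, giving 53% + 47% = 100%.
Chain via Summit Textiles S.p.A. → Bluewater Trust (R3): 100% × 16% × 25% = 4% of Brightpath Services GmbH.
Chain via Talon Logistics SA → Redpoint Holdings Ltd (R3): 100% × 54% × 27% = 14.58% of Brightpath Services GmbH.
Direct interest in Brightpath Services GmbH: 5%.
Aggregating (R2): 4% + 14.58% + 5% = 23.58%.

23.58%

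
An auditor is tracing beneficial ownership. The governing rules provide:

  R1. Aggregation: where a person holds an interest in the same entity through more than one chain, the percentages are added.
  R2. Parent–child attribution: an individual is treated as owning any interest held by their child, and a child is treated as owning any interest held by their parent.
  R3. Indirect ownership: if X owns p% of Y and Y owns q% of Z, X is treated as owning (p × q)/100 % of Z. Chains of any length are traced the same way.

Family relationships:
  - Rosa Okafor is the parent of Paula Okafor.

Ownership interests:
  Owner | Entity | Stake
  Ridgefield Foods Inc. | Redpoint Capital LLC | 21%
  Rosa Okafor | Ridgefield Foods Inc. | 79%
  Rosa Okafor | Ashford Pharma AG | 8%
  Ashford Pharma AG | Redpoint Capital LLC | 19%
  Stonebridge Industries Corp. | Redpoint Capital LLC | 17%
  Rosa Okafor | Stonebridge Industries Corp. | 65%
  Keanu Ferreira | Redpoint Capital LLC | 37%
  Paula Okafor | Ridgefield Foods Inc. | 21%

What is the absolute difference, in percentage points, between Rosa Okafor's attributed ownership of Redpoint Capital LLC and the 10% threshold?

By parent–child attribution (R2), Rosa Okafor is treated as also owning Paula Okafor's interest in Ridgefield Foods Inc, giving 79% + 21% = 100%.
Chain via Ashford Pharma AG (R3): 8% × 19% = 1.52% of Redpoint Capital LLC.
Chain via Stonebridge Industries Corp. (R3): 65% × 17% = 11.05% of Redpoint Capital LLC.
Chain via Ridgefield Foods Inc. (R3): 100% × 21% = 21% of Redpoint Capital LLC.
Aggregating (R1): 1.52% + 11.05% + 21% = 33.57%.
33.57% exceeds the 10% threshold by 23.57 percentage points.

23.57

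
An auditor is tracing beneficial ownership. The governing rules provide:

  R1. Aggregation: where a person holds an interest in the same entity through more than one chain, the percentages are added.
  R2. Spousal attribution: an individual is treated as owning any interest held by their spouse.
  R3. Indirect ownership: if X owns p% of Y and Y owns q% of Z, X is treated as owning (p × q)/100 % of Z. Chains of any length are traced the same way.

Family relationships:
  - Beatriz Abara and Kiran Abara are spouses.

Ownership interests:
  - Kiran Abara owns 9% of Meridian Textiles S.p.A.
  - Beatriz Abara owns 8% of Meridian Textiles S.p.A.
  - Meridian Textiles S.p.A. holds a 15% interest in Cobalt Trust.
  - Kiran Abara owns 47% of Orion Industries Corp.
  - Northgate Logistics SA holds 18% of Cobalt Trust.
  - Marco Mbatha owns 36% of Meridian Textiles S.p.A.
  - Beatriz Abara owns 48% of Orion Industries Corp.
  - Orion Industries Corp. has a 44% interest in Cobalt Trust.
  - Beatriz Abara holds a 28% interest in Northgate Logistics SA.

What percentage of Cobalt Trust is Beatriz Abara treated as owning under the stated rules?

By spousal attribution (R2), Beatriz Abara is treated as also owning Kiran Abara's interest in Meridian Textiles S.p.A, giving 8% + 9% = 17%.
By spousal attribution (R2), Beatriz Abara is treated as also owning Kiran Abara's interest in Orion Industries Corp, giving 48% + 47% = 95%.
Chain via Northgate Logistics SA (R3): 28% × 18% = 5.04% of Cobalt Trust.
Chain via Meridian Textiles S.p.A. (R3): 17% × 15% = 2.55% of Cobalt Trust.
Chain via Orion Industries Corp. (R3): 95% × 44% = 41.8% of Cobalt Trust.
Aggregating (R1): 5.04% + 2.55% + 41.8% = 49.39%.

49.39%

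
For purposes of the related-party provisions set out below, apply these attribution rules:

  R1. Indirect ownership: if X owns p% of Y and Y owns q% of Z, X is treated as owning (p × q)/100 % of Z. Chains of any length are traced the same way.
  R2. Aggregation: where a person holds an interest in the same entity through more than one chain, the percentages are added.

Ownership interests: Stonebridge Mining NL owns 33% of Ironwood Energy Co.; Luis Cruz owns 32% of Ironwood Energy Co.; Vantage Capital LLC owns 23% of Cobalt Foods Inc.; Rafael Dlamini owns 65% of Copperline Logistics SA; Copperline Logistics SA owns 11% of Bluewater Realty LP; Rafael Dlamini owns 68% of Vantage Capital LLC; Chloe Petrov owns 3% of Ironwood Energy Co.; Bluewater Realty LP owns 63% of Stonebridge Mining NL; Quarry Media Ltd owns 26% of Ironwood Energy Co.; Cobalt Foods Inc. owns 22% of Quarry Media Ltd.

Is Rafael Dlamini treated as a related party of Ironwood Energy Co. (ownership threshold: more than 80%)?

No

Chain via Copperline Logistics SA → Bluewater Realty LP → Stonebridge Mining NL (R1): 65% × 11% × 63% × 33% = 1.486485% of Ironwood Energy Co.
Chain via Vantage Capital LLC → Cobalt Foods Inc. → Quarry Media Ltd (R1): 68% × 23% × 22% × 26% = 0.894608% of Ironwood Energy Co.
Aggregating (R2): 1.486485% + 0.894608% = 2.381093%.
2.381093% does not exceed the 80% threshold, so Rafael is not a related party to Ironwood Energy Co.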